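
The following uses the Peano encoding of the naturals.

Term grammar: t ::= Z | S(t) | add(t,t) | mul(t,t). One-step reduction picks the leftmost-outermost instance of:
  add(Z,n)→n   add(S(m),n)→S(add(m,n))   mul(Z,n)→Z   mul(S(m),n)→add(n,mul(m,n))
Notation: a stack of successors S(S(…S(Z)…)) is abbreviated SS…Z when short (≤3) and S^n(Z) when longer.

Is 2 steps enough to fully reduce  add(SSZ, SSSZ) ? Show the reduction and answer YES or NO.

  start: add(SSZ, SSSZ)
  [1] S(add(SZ, SSSZ))
  [2] S(S(add(Z, SSSZ)))

Answer: NO — after 2 steps the term is S(S(add(Z, SSSZ))), not yet normal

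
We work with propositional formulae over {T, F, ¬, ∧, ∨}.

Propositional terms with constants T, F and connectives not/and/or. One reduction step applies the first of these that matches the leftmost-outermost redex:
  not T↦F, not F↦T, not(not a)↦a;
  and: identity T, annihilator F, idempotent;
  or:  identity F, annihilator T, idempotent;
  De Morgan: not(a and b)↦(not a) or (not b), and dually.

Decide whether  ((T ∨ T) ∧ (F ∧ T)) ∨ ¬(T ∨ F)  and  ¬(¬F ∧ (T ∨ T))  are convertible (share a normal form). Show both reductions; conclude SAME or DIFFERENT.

Answer: SAME — A ⇓ F, B ⇓ F

Derivation:
Term A:
  start: ((T ∨ T) ∧ (F ∧ T)) ∨ ¬(T ∨ F)
  [1] (T ∧ (F ∧ T)) ∨ ¬(T ∨ F)
  [2] (F ∧ T) ∨ ¬(T ∨ F)
  [3] F ∨ ¬(T ∨ F)
  [4] ¬(T ∨ F)
  [5] ¬T ∧ ¬F
  [6] F ∧ ¬F
  [7] F

Term B:
  start: ¬(¬F ∧ (T ∨ T))
  [1] ¬¬F ∨ ¬(T ∨ T)
  [2] F ∨ ¬(T ∨ T)
  [3] ¬(T ∨ T)
  [4] ¬T ∧ ¬T
  [5] ¬T
  [6] F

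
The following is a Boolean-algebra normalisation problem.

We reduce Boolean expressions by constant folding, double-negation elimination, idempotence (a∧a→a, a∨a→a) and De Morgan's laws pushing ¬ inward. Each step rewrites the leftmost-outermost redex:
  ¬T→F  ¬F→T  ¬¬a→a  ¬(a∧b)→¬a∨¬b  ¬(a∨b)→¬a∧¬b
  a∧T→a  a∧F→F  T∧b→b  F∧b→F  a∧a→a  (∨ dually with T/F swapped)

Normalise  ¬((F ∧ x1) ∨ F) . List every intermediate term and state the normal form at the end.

Answer: normal form = T  (in 6 steps)

Working:
  start: ¬((F ∧ x1) ∨ F)
  →1  ¬(F ∧ x1) ∧ ¬F
  →2  (¬F ∨ ¬x1) ∧ ¬F
  →3  (T ∨ ¬x1) ∧ ¬F
  →4  T ∧ ¬F
  →5  ¬F
  →6  T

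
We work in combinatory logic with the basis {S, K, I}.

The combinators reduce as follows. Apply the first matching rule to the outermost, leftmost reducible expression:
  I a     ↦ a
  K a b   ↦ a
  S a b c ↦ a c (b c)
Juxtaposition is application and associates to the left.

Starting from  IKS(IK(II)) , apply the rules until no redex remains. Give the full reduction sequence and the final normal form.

Answer: normal form = S  (in 2 steps)

Derivation:
  start: IKS(IK(II))
  step 1: KS(IK(II))
  step 2: S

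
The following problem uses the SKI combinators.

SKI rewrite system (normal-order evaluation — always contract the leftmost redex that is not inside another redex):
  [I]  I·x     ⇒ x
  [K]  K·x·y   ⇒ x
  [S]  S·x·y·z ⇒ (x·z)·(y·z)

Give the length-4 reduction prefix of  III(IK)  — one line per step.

Answer: after 4 steps: K

Derivation:
  start: III(IK)
  step 1: II(IK)
  step 2: I(IK)
  step 3: IK
  step 4: K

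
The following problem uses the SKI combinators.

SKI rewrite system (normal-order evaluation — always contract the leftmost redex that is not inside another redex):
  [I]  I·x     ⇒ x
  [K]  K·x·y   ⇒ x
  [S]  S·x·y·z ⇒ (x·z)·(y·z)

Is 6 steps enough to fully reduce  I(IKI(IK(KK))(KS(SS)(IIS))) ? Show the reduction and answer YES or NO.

Answer: NO — after 6 steps the term is S(IS), not yet normal

Working:
  start: I(IKI(IK(KK))(KS(SS)(IIS)))
  →1  IKI(IK(KK))(KS(SS)(IIS))
  →2  KI(IK(KK))(KS(SS)(IIS))
  →3  I(KS(SS)(IIS))
  →4  KS(SS)(IIS)
  →5  S(IIS)
  →6  S(IS)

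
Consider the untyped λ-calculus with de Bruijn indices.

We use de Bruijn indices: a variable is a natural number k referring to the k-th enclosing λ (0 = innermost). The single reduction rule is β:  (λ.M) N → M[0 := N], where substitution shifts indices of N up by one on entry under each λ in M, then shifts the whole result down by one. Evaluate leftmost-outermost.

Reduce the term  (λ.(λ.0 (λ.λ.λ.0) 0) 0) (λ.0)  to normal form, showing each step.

Answer: normal form = λ.λ.0  (in 4 steps)

Working:
  start: (λ.(λ.0 (λ.λ.λ.0) 0) 0) (λ.0)
  [1] (λ.0 (λ.λ.λ.0) 0) (λ.0)
  [2] (λ.0) (λ.λ.λ.0) (λ.0)
  [3] (λ.λ.λ.0) (λ.0)
  [4] λ.λ.0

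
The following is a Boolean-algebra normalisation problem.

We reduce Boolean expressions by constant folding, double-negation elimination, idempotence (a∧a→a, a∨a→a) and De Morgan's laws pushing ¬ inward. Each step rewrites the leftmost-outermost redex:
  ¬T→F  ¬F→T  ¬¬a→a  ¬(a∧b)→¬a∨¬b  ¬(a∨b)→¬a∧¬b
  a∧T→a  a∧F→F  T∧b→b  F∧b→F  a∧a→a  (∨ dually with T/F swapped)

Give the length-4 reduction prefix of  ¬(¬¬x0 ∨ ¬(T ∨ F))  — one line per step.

Answer: after 4 steps: ¬x0 ∧ T

Reduction:
  start: ¬(¬¬x0 ∨ ¬(T ∨ F))
  step 1: ¬¬¬x0 ∧ ¬¬(T ∨ F)
  step 2: ¬x0 ∧ ¬¬(T ∨ F)
  step 3: ¬x0 ∧ (T ∨ F)
  step 4: ¬x0 ∧ T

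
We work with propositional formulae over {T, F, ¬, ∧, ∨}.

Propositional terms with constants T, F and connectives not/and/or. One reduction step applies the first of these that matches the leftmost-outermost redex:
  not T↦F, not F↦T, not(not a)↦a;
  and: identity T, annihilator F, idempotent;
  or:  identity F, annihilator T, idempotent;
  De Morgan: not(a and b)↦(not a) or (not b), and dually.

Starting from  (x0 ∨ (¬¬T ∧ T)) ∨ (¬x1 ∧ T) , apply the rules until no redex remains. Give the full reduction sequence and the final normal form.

Answer: normal form = T  (in 4 steps)

Reduction:
  start: (x0 ∨ (¬¬T ∧ T)) ∨ (¬x1 ∧ T)
  →1  (x0 ∨ ¬¬T) ∨ (¬x1 ∧ T)
  →2  (x0 ∨ T) ∨ (¬x1 ∧ T)
  →3  T ∨ (¬x1 ∧ T)
  →4  T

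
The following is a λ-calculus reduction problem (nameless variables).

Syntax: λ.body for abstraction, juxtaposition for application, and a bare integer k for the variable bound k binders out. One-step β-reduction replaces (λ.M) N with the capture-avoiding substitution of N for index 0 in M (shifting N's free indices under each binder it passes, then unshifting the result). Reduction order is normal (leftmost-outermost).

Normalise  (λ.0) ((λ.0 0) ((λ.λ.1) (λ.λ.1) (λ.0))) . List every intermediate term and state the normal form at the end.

  start: (λ.0) ((λ.0 0) ((λ.λ.1) (λ.λ.1) (λ.0)))
  →1  (λ.0 0) ((λ.λ.1) (λ.λ.1) (λ.0))
  →2  (λ.λ.1) (λ.λ.1) (λ.0) ((λ.λ.1) (λ.λ.1) (λ.0))
  →3  (λ.λ.λ.1) (λ.0) ((λ.λ.1) (λ.λ.1) (λ.0))
  →4  (λ.λ.1) ((λ.λ.1) (λ.λ.1) (λ.0))
  →5  λ.(λ.λ.1) (λ.λ.1) (λ.0)
  →6  λ.(λ.λ.λ.1) (λ.0)
  →7  λ.λ.λ.1

Answer: normal form = λ.λ.λ.1  (in 7 steps)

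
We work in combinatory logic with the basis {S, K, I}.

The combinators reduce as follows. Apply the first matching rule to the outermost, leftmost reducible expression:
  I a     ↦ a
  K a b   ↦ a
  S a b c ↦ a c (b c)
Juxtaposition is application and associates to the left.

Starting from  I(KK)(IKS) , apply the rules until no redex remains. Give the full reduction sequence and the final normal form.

Answer: normal form = K  (in 2 steps)

Reduction:
  start: I(KK)(IKS)
  →1  KK(IKS)
  →2  K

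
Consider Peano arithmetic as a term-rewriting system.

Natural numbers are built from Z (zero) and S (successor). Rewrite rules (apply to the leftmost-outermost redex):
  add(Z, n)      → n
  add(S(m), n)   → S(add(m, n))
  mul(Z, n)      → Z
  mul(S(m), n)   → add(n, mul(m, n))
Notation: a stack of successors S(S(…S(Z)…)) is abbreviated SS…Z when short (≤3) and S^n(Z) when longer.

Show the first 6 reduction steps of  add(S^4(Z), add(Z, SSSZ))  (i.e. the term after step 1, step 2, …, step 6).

  start: add(S^4(Z), add(Z, SSSZ))
  step 1: S(add(SSSZ, add(Z, SSSZ)))
  step 2: S(S(add(SSZ, add(Z, SSSZ))))
  step 3: S(S(S(add(SZ, add(Z, SSSZ)))))
  step 4: S(S(S(S(add(Z, add(Z, SSSZ))))))
  step 5: S(S(S(S(add(Z, SSSZ)))))
  step 6: S^7(Z)

Answer: after 6 steps: S^7(Z)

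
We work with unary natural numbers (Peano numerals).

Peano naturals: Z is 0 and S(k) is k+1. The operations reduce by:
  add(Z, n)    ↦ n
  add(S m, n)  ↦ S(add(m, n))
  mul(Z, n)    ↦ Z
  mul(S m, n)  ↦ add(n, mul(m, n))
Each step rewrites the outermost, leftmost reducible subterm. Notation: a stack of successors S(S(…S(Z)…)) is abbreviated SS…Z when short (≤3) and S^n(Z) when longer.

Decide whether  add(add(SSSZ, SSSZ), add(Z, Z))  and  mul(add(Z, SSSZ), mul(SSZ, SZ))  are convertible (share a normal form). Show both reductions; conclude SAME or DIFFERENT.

Term A:
  start: add(add(SSSZ, SSSZ), add(Z, Z))
  →1  add(S(add(SSZ, SSSZ)), add(Z, Z))
  →2  S(add(add(SSZ, SSSZ), add(Z, Z)))
  →3  S(add(S(add(SZ, SSSZ)), add(Z, Z)))
  →4  S(S(add(add(SZ, SSSZ), add(Z, Z))))
  →5  S(S(add(S(add(Z, SSSZ)), add(Z, Z))))
  →6  S(S(S(add(add(Z, SSSZ), add(Z, Z)))))
  →7  S(S(S(add(SSSZ, add(Z, Z)))))
  →8  S(S(S(S(add(SSZ, add(Z, Z))))))
  →9  S(S(S(S(S(add(SZ, add(Z, Z)))))))
  →10  S(S(S(S(S(S(add(Z, add(Z, Z))))))))
  →11  S(S(S(S(S(S(add(Z, Z)))))))
  →12  S^6(Z)

Term B:
  start: mul(add(Z, SSSZ), mul(SSZ, SZ))
  →1  mul(SSSZ, mul(SSZ, SZ))
  →2  add(mul(SSZ, SZ), mul(SSZ, mul(SSZ, SZ)))
  →3  add(add(SZ, mul(SZ, SZ)), mul(SSZ, mul(SSZ, SZ)))
  →4  add(S(add(Z, mul(SZ, SZ))), mul(SSZ, mul(SSZ, SZ)))
  →5  S(add(add(Z, mul(SZ, SZ)), mul(SSZ, mul(SSZ, SZ))))
  →6  S(add(mul(SZ, SZ), mul(SSZ, mul(SSZ, SZ))))
  →7  S(add(add(SZ, mul(Z, SZ)), mul(SSZ, mul(SSZ, SZ))))
  →8  S(add(S(add(Z, mul(Z, SZ))), mul(SSZ, mul(SSZ, SZ))))
  →9  S(S(add(add(Z, mul(Z, SZ)), mul(SSZ, mul(SSZ, SZ)))))
  →10  S(S(add(mul(Z, SZ), mul(SSZ, mul(SSZ, SZ)))))
  →11  S(S(add(Z, mul(SSZ, mul(SSZ, SZ)))))
  →12  S(S(mul(SSZ, mul(SSZ, SZ))))
  →13  S(S(add(mul(SSZ, SZ), mul(SZ, mul(SSZ, SZ)))))
  →14  S(S(add(add(SZ, mul(SZ, SZ)), mul(SZ, mul(SSZ, SZ)))))
  →15  S(S(add(S(add(Z, mul(SZ, SZ))), mul(SZ, mul(SSZ, SZ)))))
  →16  S(S(S(add(add(Z, mul(SZ, SZ)), mul(SZ, mul(SSZ, SZ))))))
  →17  S(S(S(add(mul(SZ, SZ), mul(SZ, mul(SSZ, SZ))))))
  →18  S(S(S(add(add(SZ, mul(Z, SZ)), mul(SZ, mul(SSZ, SZ))))))
  →19  S(S(S(add(S(add(Z, mul(Z, SZ))), mul(SZ, mul(SSZ, SZ))))))
  →20  S(S(S(S(add(add(Z, mul(Z, SZ)), mul(SZ, mul(SSZ, SZ)))))))
  →21  S(S(S(S(add(mul(Z, SZ), mul(SZ, mul(SSZ, SZ)))))))
  →22  S(S(S(S(add(Z, mul(SZ, mul(SSZ, SZ)))))))
  →23  S(S(S(S(mul(SZ, mul(SSZ, SZ))))))
  →24  S(S(S(S(add(mul(SSZ, SZ), mul(Z, mul(SSZ, SZ)))))))
  →25  S(S(S(S(add(add(SZ, mul(SZ, SZ)), mul(Z, mul(SSZ, SZ)))))))
  →26  S(S(S(S(add(S(add(Z, mul(SZ, SZ))), mul(Z, mul(SSZ, SZ)))))))
  →27  S(S(S(S(S(add(add(Z, mul(SZ, SZ)), mul(Z, mul(SSZ, SZ))))))))
  →28  S(S(S(S(S(add(mul(SZ, SZ), mul(Z, mul(SSZ, SZ))))))))
  →29  S(S(S(S(S(add(add(SZ, mul(Z, SZ)), mul(Z, mul(SSZ, SZ))))))))
  →30  S(S(S(S(S(add(S(add(Z, mul(Z, SZ))), mul(Z, mul(SSZ, SZ))))))))
  →31  S(S(S(S(S(S(add(add(Z, mul(Z, SZ)), mul(Z, mul(SSZ, SZ)))))))))
  →32  S(S(S(S(S(S(add(mul(Z, SZ), mul(Z, mul(SSZ, SZ)))))))))
  →33  S(S(S(S(S(S(add(Z, mul(Z, mul(SSZ, SZ)))))))))
  →34  S(S(S(S(S(S(mul(Z, mul(SSZ, SZ))))))))
  →35  S^6(Z)

Answer: SAME — A ⇓ S^6(Z), B ⇓ S^6(Z)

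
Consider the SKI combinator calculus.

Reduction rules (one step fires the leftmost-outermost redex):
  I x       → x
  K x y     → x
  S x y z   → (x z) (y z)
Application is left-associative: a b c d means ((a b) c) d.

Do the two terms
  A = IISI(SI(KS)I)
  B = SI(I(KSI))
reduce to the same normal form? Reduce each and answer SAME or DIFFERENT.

Answer: SAME — A ⇓ SIS, B ⇓ SIS

Working:
Term A:
  start: IISI(SI(KS)I)
  step 1: ISI(SI(KS)I)
  step 2: SI(SI(KS)I)
  step 3: SI(II(KSI))
  step 4: SI(I(KSI))
  step 5: SI(KSI)
  step 6: SIS

Term B:
  start: SI(I(KSI))
  step 1: SI(KSI)
  step 2: SIS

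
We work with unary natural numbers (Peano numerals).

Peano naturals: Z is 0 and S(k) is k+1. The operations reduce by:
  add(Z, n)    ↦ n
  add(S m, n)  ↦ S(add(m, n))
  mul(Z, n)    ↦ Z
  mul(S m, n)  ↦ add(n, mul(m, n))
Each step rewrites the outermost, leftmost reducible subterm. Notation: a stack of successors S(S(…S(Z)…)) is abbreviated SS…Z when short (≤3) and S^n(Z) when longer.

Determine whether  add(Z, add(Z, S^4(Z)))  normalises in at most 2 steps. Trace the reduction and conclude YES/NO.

  start: add(Z, add(Z, S^4(Z)))
  [1] add(Z, S^4(Z))
  [2] S^4(Z)

Answer: YES — reaches normal form S^4(Z) in 2 ≤ 2 steps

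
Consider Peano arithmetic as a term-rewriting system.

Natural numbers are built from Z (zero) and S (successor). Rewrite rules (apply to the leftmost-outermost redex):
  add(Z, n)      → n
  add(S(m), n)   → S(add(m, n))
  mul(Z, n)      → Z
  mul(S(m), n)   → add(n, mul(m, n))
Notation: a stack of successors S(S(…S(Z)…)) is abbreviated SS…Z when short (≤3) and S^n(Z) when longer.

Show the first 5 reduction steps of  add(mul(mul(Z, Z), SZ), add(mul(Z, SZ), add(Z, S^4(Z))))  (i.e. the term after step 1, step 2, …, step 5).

  start: add(mul(mul(Z, Z), SZ), add(mul(Z, SZ), add(Z, S^4(Z))))
  →1  add(mul(Z, SZ), add(mul(Z, SZ), add(Z, S^4(Z))))
  →2  add(Z, add(mul(Z, SZ), add(Z, S^4(Z))))
  →3  add(mul(Z, SZ), add(Z, S^4(Z)))
  →4  add(Z, add(Z, S^4(Z)))
  →5  add(Z, S^4(Z))

Answer: after 5 steps: add(Z, S^4(Z))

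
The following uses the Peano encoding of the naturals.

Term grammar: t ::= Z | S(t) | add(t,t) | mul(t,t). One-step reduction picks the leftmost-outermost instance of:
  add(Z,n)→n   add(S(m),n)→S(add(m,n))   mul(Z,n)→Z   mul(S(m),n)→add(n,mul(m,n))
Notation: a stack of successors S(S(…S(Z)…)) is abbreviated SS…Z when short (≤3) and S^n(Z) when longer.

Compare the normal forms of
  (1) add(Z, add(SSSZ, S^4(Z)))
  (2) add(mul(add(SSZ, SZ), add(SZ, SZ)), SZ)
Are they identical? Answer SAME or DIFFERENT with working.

Answer: SAME — A ⇓ S^7(Z), B ⇓ S^7(Z)

Reduction:
Term A:
  start: add(Z, add(SSSZ, S^4(Z)))
  step 1: add(SSSZ, S^4(Z))
  step 2: S(add(SSZ, S^4(Z)))
  step 3: S(S(add(SZ, S^4(Z))))
  step 4: S(S(S(add(Z, S^4(Z)))))
  step 5: S^7(Z)

Term B:
  start: add(mul(add(SSZ, SZ), add(SZ, SZ)), SZ)
  step 1: add(mul(S(add(SZ, SZ)), add(SZ, SZ)), SZ)
  step 2: add(add(add(SZ, SZ), mul(add(SZ, SZ), add(SZ, SZ))), SZ)
  step 3: add(add(S(add(Z, SZ)), mul(add(SZ, SZ), add(SZ, SZ))), SZ)
  step 4: add(S(add(add(Z, SZ), mul(add(SZ, SZ), add(SZ, SZ)))), SZ)
  step 5: S(add(add(add(Z, SZ), mul(add(SZ, SZ), add(SZ, SZ))), SZ))
  step 6: S(add(add(SZ, mul(add(SZ, SZ), add(SZ, SZ))), SZ))
  step 7: S(add(S(add(Z, mul(add(SZ, SZ), add(SZ, SZ)))), SZ))
  step 8: S(S(add(add(Z, mul(add(SZ, SZ), add(SZ, SZ))), SZ)))
  step 9: S(S(add(mul(add(SZ, SZ), add(SZ, SZ)), SZ)))
  step 10: S(S(add(mul(S(add(Z, SZ)), add(SZ, SZ)), SZ)))
  step 11: S(S(add(add(add(SZ, SZ), mul(add(Z, SZ), add(SZ, SZ))), SZ)))
  step 12: S(S(add(add(S(add(Z, SZ)), mul(add(Z, SZ), add(SZ, SZ))), SZ)))
  step 13: S(S(add(S(add(add(Z, SZ), mul(add(Z, SZ), add(SZ, SZ)))), SZ)))
  step 14: S(S(S(add(add(add(Z, SZ), mul(add(Z, SZ), add(SZ, SZ))), SZ))))
  step 15: S(S(S(add(add(SZ, mul(add(Z, SZ), add(SZ, SZ))), SZ))))
  step 16: S(S(S(add(S(add(Z, mul(add(Z, SZ), add(SZ, SZ)))), SZ))))
  step 17: S(S(S(S(add(add(Z, mul(add(Z, SZ), add(SZ, SZ))), SZ)))))
  step 18: S(S(S(S(add(mul(add(Z, SZ), add(SZ, SZ)), SZ)))))
  step 19: S(S(S(S(add(mul(SZ, add(SZ, SZ)), SZ)))))
  step 20: S(S(S(S(add(add(add(SZ, SZ), mul(Z, add(SZ, SZ))), SZ)))))
  step 21: S(S(S(S(add(add(S(add(Z, SZ)), mul(Z, add(SZ, SZ))), SZ)))))
  step 22: S(S(S(S(add(S(add(add(Z, SZ), mul(Z, add(SZ, SZ)))), SZ)))))
  step 23: S(S(S(S(S(add(add(add(Z, SZ), mul(Z, add(SZ, SZ))), SZ))))))
  step 24: S(S(S(S(S(add(add(SZ, mul(Z, add(SZ, SZ))), SZ))))))
  step 25: S(S(S(S(S(add(S(add(Z, mul(Z, add(SZ, SZ)))), SZ))))))
  step 26: S(S(S(S(S(S(add(add(Z, mul(Z, add(SZ, SZ))), SZ)))))))
  step 27: S(S(S(S(S(S(add(mul(Z, add(SZ, SZ)), SZ)))))))
  step 28: S(S(S(S(S(S(add(Z, SZ)))))))
  step 29: S^7(Z)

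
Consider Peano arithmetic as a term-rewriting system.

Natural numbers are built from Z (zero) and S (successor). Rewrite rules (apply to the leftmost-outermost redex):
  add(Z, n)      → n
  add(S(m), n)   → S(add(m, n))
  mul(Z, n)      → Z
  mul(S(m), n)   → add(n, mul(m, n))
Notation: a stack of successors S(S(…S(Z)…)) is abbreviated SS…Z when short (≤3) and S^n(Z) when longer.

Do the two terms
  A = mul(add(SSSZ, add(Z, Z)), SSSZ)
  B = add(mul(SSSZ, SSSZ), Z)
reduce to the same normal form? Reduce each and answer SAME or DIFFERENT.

Term A:
  start: mul(add(SSSZ, add(Z, Z)), SSSZ)
  →1  mul(S(add(SSZ, add(Z, Z))), SSSZ)
  →2  add(SSSZ, mul(add(SSZ, add(Z, Z)), SSSZ))
  →3  S(add(SSZ, mul(add(SSZ, add(Z, Z)), SSSZ)))
  →4  S(S(add(SZ, mul(add(SSZ, add(Z, Z)), SSSZ))))
  →5  S(S(S(add(Z, mul(add(SSZ, add(Z, Z)), SSSZ)))))
  →6  S(S(S(mul(add(SSZ, add(Z, Z)), SSSZ))))
  →7  S(S(S(mul(S(add(SZ, add(Z, Z))), SSSZ))))
  →8  S(S(S(add(SSSZ, mul(add(SZ, add(Z, Z)), SSSZ)))))
  →9  S(S(S(S(add(SSZ, mul(add(SZ, add(Z, Z)), SSSZ))))))
  →10  S(S(S(S(S(add(SZ, mul(add(SZ, add(Z, Z)), SSSZ)))))))
  →11  S(S(S(S(S(S(add(Z, mul(add(SZ, add(Z, Z)), SSSZ))))))))
  →12  S(S(S(S(S(S(mul(add(SZ, add(Z, Z)), SSSZ)))))))
  →13  S(S(S(S(S(S(mul(S(add(Z, add(Z, Z))), SSSZ)))))))
  →14  S(S(S(S(S(S(add(SSSZ, mul(add(Z, add(Z, Z)), SSSZ))))))))
  →15  S(S(S(S(S(S(S(add(SSZ, mul(add(Z, add(Z, Z)), SSSZ)))))))))
  →16  S(S(S(S(S(S(S(S(add(SZ, mul(add(Z, add(Z, Z)), SSSZ))))))))))
  →17  S(S(S(S(S(S(S(S(S(add(Z, mul(add(Z, add(Z, Z)), SSSZ)))))))))))
  →18  S(S(S(S(S(S(S(S(S(mul(add(Z, add(Z, Z)), SSSZ))))))))))
  →19  S(S(S(S(S(S(S(S(S(mul(add(Z, Z), SSSZ))))))))))
  →20  S(S(S(S(S(S(S(S(S(mul(Z, SSSZ))))))))))
  →21  S^9(Z)

Term B:
  start: add(mul(SSSZ, SSSZ), Z)
  →1  add(add(SSSZ, mul(SSZ, SSSZ)), Z)
  →2  add(S(add(SSZ, mul(SSZ, SSSZ))), Z)
  →3  S(add(add(SSZ, mul(SSZ, SSSZ)), Z))
  →4  S(add(S(add(SZ, mul(SSZ, SSSZ))), Z))
  →5  S(S(add(add(SZ, mul(SSZ, SSSZ)), Z)))
  →6  S(S(add(S(add(Z, mul(SSZ, SSSZ))), Z)))
  →7  S(S(S(add(add(Z, mul(SSZ, SSSZ)), Z))))
  →8  S(S(S(add(mul(SSZ, SSSZ), Z))))
  →9  S(S(S(add(add(SSSZ, mul(SZ, SSSZ)), Z))))
  →10  S(S(S(add(S(add(SSZ, mul(SZ, SSSZ))), Z))))
  →11  S(S(S(S(add(add(SSZ, mul(SZ, SSSZ)), Z)))))
  →12  S(S(S(S(add(S(add(SZ, mul(SZ, SSSZ))), Z)))))
  →13  S(S(S(S(S(add(add(SZ, mul(SZ, SSSZ)), Z))))))
  →14  S(S(S(S(S(add(S(add(Z, mul(SZ, SSSZ))), Z))))))
  →15  S(S(S(S(S(S(add(add(Z, mul(SZ, SSSZ)), Z)))))))
  →16  S(S(S(S(S(S(add(mul(SZ, SSSZ), Z)))))))
  →17  S(S(S(S(S(S(add(add(SSSZ, mul(Z, SSSZ)), Z)))))))
  →18  S(S(S(S(S(S(add(S(add(SSZ, mul(Z, SSSZ))), Z)))))))
  →19  S(S(S(S(S(S(S(add(add(SSZ, mul(Z, SSSZ)), Z))))))))
  →20  S(S(S(S(S(S(S(add(S(add(SZ, mul(Z, SSSZ))), Z))))))))
  →21  S(S(S(S(S(S(S(S(add(add(SZ, mul(Z, SSSZ)), Z)))))))))
  →22  S(S(S(S(S(S(S(S(add(S(add(Z, mul(Z, SSSZ))), Z)))))))))
  →23  S(S(S(S(S(S(S(S(S(add(add(Z, mul(Z, SSSZ)), Z))))))))))
  →24  S(S(S(S(S(S(S(S(S(add(mul(Z, SSSZ), Z))))))))))
  →25  S(S(S(S(S(S(S(S(S(add(Z, Z))))))))))
  →26  S^9(Z)

Answer: SAME — A ⇓ S^9(Z), B ⇓ S^9(Z)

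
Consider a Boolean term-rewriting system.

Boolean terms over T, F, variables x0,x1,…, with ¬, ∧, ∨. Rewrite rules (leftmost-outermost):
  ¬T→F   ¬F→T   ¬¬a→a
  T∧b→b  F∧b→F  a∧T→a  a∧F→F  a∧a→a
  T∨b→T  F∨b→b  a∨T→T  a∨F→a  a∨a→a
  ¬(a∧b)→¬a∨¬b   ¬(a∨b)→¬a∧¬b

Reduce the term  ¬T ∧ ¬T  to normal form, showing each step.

Answer: normal form = F  (in 2 steps)

Working:
  start: ¬T ∧ ¬T
  →1  ¬T
  →2  F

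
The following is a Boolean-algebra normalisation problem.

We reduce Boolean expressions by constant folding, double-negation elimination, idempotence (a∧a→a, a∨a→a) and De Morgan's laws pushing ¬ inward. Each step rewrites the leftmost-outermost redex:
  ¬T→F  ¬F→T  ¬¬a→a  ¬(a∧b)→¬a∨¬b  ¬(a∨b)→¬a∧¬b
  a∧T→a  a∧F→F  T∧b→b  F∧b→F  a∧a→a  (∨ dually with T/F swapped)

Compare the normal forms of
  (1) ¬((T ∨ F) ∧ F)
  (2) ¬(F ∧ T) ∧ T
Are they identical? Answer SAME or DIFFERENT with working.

Term A:
  start: ¬((T ∨ F) ∧ F)
  step 1: ¬(T ∨ F) ∨ ¬F
  step 2: (¬T ∧ ¬F) ∨ ¬F
  step 3: (F ∧ ¬F) ∨ ¬F
  step 4: F ∨ ¬F
  step 5: ¬F
  step 6: T

Term B:
  start: ¬(F ∧ T) ∧ T
  step 1: ¬(F ∧ T)
  step 2: ¬F ∨ ¬T
  step 3: T ∨ ¬T
  step 4: T

Answer: SAME — A ⇓ T, B ⇓ T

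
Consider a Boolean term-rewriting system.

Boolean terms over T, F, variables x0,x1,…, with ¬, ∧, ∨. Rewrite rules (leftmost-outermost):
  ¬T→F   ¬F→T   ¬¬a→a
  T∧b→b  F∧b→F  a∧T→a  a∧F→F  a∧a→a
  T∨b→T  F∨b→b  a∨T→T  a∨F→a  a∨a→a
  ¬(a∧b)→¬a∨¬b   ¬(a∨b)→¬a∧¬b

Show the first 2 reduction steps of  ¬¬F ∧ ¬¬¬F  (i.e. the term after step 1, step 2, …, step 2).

  start: ¬¬F ∧ ¬¬¬F
  [1] F ∧ ¬¬¬F
  [2] F

Answer: after 2 steps: F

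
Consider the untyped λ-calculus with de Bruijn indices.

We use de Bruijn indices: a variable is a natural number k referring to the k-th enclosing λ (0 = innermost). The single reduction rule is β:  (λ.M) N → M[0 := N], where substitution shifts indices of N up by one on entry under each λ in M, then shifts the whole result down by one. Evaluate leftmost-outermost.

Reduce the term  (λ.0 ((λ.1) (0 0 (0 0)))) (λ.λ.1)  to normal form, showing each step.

  start: (λ.0 ((λ.1) (0 0 (0 0)))) (λ.λ.1)
  [1] (λ.λ.1) ((λ.λ.λ.1) ((λ.λ.1) (λ.λ.1) ((λ.λ.1) (λ.λ.1))))
  [2] λ.(λ.λ.λ.1) ((λ.λ.1) (λ.λ.1) ((λ.λ.1) (λ.λ.1)))
  [3] λ.λ.λ.1

Answer: normal form = λ.λ.λ.1  (in 3 steps)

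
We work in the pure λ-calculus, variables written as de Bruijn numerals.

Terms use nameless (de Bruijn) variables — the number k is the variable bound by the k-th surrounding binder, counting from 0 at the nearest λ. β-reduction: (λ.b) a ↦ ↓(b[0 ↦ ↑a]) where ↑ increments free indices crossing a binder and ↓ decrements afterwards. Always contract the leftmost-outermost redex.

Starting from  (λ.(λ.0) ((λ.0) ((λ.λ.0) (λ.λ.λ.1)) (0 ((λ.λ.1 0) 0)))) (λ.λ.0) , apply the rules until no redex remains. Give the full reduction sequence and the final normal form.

  start: (λ.(λ.0) ((λ.0) ((λ.λ.0) (λ.λ.λ.1)) (0 ((λ.λ.1 0) 0)))) (λ.λ.0)
  →1  (λ.0) ((λ.0) ((λ.λ.0) (λ.λ.λ.1)) ((λ.λ.0) ((λ.λ.1 0) (λ.λ.0))))
  →2  (λ.0) ((λ.λ.0) (λ.λ.λ.1)) ((λ.λ.0) ((λ.λ.1 0) (λ.λ.0)))
  →3  (λ.λ.0) (λ.λ.λ.1) ((λ.λ.0) ((λ.λ.1 0) (λ.λ.0)))
  →4  (λ.0) ((λ.λ.0) ((λ.λ.1 0) (λ.λ.0)))
  →5  (λ.λ.0) ((λ.λ.1 0) (λ.λ.0))
  →6  λ.0

Answer: normal form = λ.0  (in 6 steps)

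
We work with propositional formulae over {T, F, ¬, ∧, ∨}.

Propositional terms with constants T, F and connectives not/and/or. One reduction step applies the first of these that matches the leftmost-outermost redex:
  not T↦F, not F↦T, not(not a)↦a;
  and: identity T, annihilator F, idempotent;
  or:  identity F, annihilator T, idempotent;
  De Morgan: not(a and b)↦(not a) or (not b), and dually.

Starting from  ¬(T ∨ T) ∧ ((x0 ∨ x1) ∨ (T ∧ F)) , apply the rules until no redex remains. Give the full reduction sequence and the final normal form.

  start: ¬(T ∨ T) ∧ ((x0 ∨ x1) ∨ (T ∧ F))
  [1] (¬T ∧ ¬T) ∧ ((x0 ∨ x1) ∨ (T ∧ F))
  [2] ¬T ∧ ((x0 ∨ x1) ∨ (T ∧ F))
  [3] F ∧ ((x0 ∨ x1) ∨ (T ∧ F))
  [4] F

Answer: normal form = F  (in 4 steps)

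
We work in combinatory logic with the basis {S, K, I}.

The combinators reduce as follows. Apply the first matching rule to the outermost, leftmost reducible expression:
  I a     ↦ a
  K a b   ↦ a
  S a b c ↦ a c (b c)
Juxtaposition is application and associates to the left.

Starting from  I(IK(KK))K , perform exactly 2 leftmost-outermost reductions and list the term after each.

Answer: after 2 steps: K(KK)K

Derivation:
  start: I(IK(KK))K
  step 1: IK(KK)K
  step 2: K(KK)K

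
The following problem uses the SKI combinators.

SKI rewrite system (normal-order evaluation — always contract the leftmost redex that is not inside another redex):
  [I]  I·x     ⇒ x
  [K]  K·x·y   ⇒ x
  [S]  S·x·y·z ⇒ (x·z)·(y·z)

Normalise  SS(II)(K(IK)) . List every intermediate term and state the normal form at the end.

Answer: normal form = S(KK)(KK)  (in 5 steps)

Working:
  start: SS(II)(K(IK))
  [1] S(K(IK))(II(K(IK)))
  [2] S(KK)(II(K(IK)))
  [3] S(KK)(I(K(IK)))
  [4] S(KK)(K(IK))
  [5] S(KK)(KK)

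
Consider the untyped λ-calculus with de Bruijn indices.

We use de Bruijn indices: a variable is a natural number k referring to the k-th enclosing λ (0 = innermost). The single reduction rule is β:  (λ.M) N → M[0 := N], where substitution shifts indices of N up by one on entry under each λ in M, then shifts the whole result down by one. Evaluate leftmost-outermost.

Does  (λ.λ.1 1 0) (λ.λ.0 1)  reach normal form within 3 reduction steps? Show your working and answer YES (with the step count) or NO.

Answer: YES — reaches normal form λ.0 (λ.λ.0 1) in 3 ≤ 3 steps

Reduction:
  start: (λ.λ.1 1 0) (λ.λ.0 1)
  [1] λ.(λ.λ.0 1) (λ.λ.0 1) 0
  [2] λ.(λ.0 (λ.λ.0 1)) 0
  [3] λ.0 (λ.λ.0 1)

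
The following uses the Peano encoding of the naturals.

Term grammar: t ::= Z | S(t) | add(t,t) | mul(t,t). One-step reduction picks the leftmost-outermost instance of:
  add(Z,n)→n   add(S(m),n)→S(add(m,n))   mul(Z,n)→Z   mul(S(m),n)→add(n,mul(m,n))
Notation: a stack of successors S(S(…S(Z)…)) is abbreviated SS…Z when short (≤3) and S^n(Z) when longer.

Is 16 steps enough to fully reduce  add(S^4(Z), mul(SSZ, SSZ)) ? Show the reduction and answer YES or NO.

  start: add(S^4(Z), mul(SSZ, SSZ))
  [1] S(add(SSSZ, mul(SSZ, SSZ)))
  [2] S(S(add(SSZ, mul(SSZ, SSZ))))
  [3] S(S(S(add(SZ, mul(SSZ, SSZ)))))
  [4] S(S(S(S(add(Z, mul(SSZ, SSZ))))))
  [5] S(S(S(S(mul(SSZ, SSZ)))))
  [6] S(S(S(S(add(SSZ, mul(SZ, SSZ))))))
  [7] S(S(S(S(S(add(SZ, mul(SZ, SSZ)))))))
  [8] S(S(S(S(S(S(add(Z, mul(SZ, SSZ))))))))
  [9] S(S(S(S(S(S(mul(SZ, SSZ)))))))
  [10] S(S(S(S(S(S(add(SSZ, mul(Z, SSZ))))))))
  [11] S(S(S(S(S(S(S(add(SZ, mul(Z, SSZ)))))))))
  [12] S(S(S(S(S(S(S(S(add(Z, mul(Z, SSZ))))))))))
  [13] S(S(S(S(S(S(S(S(mul(Z, SSZ)))))))))
  [14] S^8(Z)

Answer: YES — reaches normal form S^8(Z) in 14 ≤ 16 steps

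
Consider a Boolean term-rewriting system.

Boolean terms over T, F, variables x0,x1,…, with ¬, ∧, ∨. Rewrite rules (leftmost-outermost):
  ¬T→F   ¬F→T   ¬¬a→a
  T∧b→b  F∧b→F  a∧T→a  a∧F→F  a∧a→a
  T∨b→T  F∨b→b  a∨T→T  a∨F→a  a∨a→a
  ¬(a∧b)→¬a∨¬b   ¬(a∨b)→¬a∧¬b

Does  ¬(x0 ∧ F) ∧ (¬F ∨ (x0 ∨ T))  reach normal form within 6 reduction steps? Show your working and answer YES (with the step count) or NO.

Answer: YES — reaches normal form T in 6 ≤ 6 steps

Reduction:
  start: ¬(x0 ∧ F) ∧ (¬F ∨ (x0 ∨ T))
  [1] (¬x0 ∨ ¬F) ∧ (¬F ∨ (x0 ∨ T))
  [2] (¬x0 ∨ T) ∧ (¬F ∨ (x0 ∨ T))
  [3] T ∧ (¬F ∨ (x0 ∨ T))
  [4] ¬F ∨ (x0 ∨ T)
  [5] T ∨ (x0 ∨ T)
  [6] T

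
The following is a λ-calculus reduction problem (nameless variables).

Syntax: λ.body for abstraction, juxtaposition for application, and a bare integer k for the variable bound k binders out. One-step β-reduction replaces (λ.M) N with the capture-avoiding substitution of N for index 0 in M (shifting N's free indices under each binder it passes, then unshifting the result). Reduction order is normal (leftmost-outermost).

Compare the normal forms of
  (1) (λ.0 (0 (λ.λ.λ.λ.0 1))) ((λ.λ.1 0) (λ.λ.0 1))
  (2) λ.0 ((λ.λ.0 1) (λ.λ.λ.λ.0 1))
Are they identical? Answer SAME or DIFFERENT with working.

Term A:
  start: (λ.0 (0 (λ.λ.λ.λ.0 1))) ((λ.λ.1 0) (λ.λ.0 1))
  [1] (λ.λ.1 0) (λ.λ.0 1) ((λ.λ.1 0) (λ.λ.0 1) (λ.λ.λ.λ.0 1))
  [2] (λ.(λ.λ.0 1) 0) ((λ.λ.1 0) (λ.λ.0 1) (λ.λ.λ.λ.0 1))
  [3] (λ.λ.0 1) ((λ.λ.1 0) (λ.λ.0 1) (λ.λ.λ.λ.0 1))
  [4] λ.0 ((λ.λ.1 0) (λ.λ.0 1) (λ.λ.λ.λ.0 1))
  [5] λ.0 ((λ.(λ.λ.0 1) 0) (λ.λ.λ.λ.0 1))
  [6] λ.0 ((λ.λ.0 1) (λ.λ.λ.λ.0 1))
  [7] λ.0 (λ.0 (λ.λ.λ.λ.0 1))

Term B:
  start: λ.0 ((λ.λ.0 1) (λ.λ.λ.λ.0 1))
  [1] λ.0 (λ.0 (λ.λ.λ.λ.0 1))

Answer: SAME — A ⇓ λ.0 (λ.0 (λ.λ.λ.λ.0 1)), B ⇓ λ.0 (λ.0 (λ.λ.λ.λ.0 1))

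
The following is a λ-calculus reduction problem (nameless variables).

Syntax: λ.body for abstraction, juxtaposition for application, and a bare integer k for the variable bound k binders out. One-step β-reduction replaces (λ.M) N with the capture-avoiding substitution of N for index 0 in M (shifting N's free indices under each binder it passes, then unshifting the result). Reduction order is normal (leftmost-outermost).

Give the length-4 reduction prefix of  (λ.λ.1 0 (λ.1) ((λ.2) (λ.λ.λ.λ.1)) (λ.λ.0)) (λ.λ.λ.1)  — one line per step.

Answer: after 4 steps: λ.(λ.1) (λ.λ.0)

Derivation:
  start: (λ.λ.1 0 (λ.1) ((λ.2) (λ.λ.λ.λ.1)) (λ.λ.0)) (λ.λ.λ.1)
  →1  λ.(λ.λ.λ.1) 0 (λ.1) ((λ.λ.λ.λ.1) (λ.λ.λ.λ.1)) (λ.λ.0)
  →2  λ.(λ.λ.1) (λ.1) ((λ.λ.λ.λ.1) (λ.λ.λ.λ.1)) (λ.λ.0)
  →3  λ.(λ.λ.2) ((λ.λ.λ.λ.1) (λ.λ.λ.λ.1)) (λ.λ.0)
  →4  λ.(λ.1) (λ.λ.0)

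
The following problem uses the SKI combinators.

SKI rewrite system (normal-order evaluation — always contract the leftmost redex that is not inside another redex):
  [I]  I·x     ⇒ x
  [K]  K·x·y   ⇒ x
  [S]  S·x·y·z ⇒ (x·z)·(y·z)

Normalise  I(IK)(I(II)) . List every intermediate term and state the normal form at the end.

Answer: normal form = KI  (in 4 steps)

Derivation:
  start: I(IK)(I(II))
  step 1: IK(I(II))
  step 2: K(I(II))
  step 3: K(II)
  step 4: KI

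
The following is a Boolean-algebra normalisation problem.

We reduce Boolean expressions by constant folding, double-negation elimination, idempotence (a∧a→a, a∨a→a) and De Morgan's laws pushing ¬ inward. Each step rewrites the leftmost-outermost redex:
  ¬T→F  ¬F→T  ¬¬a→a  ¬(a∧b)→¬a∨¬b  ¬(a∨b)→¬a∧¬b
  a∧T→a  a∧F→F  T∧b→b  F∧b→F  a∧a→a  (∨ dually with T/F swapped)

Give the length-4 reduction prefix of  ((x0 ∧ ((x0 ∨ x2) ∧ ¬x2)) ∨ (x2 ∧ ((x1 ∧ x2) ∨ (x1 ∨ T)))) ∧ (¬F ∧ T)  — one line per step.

  start: ((x0 ∧ ((x0 ∨ x2) ∧ ¬x2)) ∨ (x2 ∧ ((x1 ∧ x2) ∨ (x1 ∨ T)))) ∧ (¬F ∧ T)
  →1  ((x0 ∧ ((x0 ∨ x2) ∧ ¬x2)) ∨ (x2 ∧ ((x1 ∧ x2) ∨ T))) ∧ (¬F ∧ T)
  →2  ((x0 ∧ ((x0 ∨ x2) ∧ ¬x2)) ∨ (x2 ∧ T)) ∧ (¬F ∧ T)
  →3  ((x0 ∧ ((x0 ∨ x2) ∧ ¬x2)) ∨ x2) ∧ (¬F ∧ T)
  →4  ((x0 ∧ ((x0 ∨ x2) ∧ ¬x2)) ∨ x2) ∧ ¬F

Answer: after 4 steps: ((x0 ∧ ((x0 ∨ x2) ∧ ¬x2)) ∨ x2) ∧ ¬F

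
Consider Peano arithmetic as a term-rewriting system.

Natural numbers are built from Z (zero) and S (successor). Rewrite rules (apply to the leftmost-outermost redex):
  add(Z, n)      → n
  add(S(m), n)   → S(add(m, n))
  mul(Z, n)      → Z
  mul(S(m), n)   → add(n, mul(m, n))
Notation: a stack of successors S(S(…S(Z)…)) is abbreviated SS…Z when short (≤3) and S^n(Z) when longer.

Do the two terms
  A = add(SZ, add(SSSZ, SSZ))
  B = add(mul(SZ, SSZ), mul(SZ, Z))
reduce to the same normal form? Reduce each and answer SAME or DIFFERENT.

Term A:
  start: add(SZ, add(SSSZ, SSZ))
  →1  S(add(Z, add(SSSZ, SSZ)))
  →2  S(add(SSSZ, SSZ))
  →3  S(S(add(SSZ, SSZ)))
  →4  S(S(S(add(SZ, SSZ))))
  →5  S(S(S(S(add(Z, SSZ)))))
  →6  S^6(Z)

Term B:
  start: add(mul(SZ, SSZ), mul(SZ, Z))
  →1  add(add(SSZ, mul(Z, SSZ)), mul(SZ, Z))
  →2  add(S(add(SZ, mul(Z, SSZ))), mul(SZ, Z))
  →3  S(add(add(SZ, mul(Z, SSZ)), mul(SZ, Z)))
  →4  S(add(S(add(Z, mul(Z, SSZ))), mul(SZ, Z)))
  →5  S(S(add(add(Z, mul(Z, SSZ)), mul(SZ, Z))))
  →6  S(S(add(mul(Z, SSZ), mul(SZ, Z))))
  →7  S(S(add(Z, mul(SZ, Z))))
  →8  S(S(mul(SZ, Z)))
  →9  S(S(add(Z, mul(Z, Z))))
  →10  S(S(mul(Z, Z)))
  →11  SSZ

Answer: DIFFERENT — A ⇓ S^6(Z), B ⇓ SSZ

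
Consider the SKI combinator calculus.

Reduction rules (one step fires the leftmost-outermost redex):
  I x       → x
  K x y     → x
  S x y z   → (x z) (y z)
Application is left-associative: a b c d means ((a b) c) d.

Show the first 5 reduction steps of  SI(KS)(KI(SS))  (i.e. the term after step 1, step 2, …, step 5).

  start: SI(KS)(KI(SS))
  →1  I(KI(SS))(KS(KI(SS)))
  →2  KI(SS)(KS(KI(SS)))
  →3  I(KS(KI(SS)))
  →4  KS(KI(SS))
  →5  S

Answer: after 5 steps: S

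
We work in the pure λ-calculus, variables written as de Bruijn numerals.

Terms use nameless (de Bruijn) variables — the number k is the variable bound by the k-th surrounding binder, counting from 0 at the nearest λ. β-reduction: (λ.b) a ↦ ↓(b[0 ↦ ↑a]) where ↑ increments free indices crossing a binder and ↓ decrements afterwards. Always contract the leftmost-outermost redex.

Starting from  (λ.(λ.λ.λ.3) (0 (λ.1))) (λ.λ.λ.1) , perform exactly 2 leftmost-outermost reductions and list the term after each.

  start: (λ.(λ.λ.λ.3) (0 (λ.1))) (λ.λ.λ.1)
  [1] (λ.λ.λ.λ.λ.λ.1) ((λ.λ.λ.1) (λ.λ.λ.λ.1))
  [2] λ.λ.λ.λ.λ.1

Answer: after 2 steps: λ.λ.λ.λ.λ.1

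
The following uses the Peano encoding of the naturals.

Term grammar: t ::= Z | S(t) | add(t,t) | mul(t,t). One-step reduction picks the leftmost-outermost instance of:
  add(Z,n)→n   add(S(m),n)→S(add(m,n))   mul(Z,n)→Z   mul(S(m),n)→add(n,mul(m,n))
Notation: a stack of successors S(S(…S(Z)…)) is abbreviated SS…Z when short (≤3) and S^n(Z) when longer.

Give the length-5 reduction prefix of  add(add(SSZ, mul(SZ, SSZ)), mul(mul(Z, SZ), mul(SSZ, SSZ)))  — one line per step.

Answer: after 5 steps: S(S(add(mul(SZ, SSZ), mul(mul(Z, SZ), mul(SSZ, SSZ)))))

Reduction:
  start: add(add(SSZ, mul(SZ, SSZ)), mul(mul(Z, SZ), mul(SSZ, SSZ)))
  [1] add(S(add(SZ, mul(SZ, SSZ))), mul(mul(Z, SZ), mul(SSZ, SSZ)))
  [2] S(add(add(SZ, mul(SZ, SSZ)), mul(mul(Z, SZ), mul(SSZ, SSZ))))
  [3] S(add(S(add(Z, mul(SZ, SSZ))), mul(mul(Z, SZ), mul(SSZ, SSZ))))
  [4] S(S(add(add(Z, mul(SZ, SSZ)), mul(mul(Z, SZ), mul(SSZ, SSZ)))))
  [5] S(S(add(mul(SZ, SSZ), mul(mul(Z, SZ), mul(SSZ, SSZ)))))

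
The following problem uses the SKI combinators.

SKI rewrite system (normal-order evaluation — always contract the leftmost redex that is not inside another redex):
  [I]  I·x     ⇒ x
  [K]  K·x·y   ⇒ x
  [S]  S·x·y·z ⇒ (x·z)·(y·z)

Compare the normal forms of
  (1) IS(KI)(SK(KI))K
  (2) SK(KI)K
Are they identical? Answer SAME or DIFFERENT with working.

Answer: SAME — A ⇓ K, B ⇓ K

Working:
Term A:
  start: IS(KI)(SK(KI))K
  →1  S(KI)(SK(KI))K
  →2  KIK(SK(KI)K)
  →3  I(SK(KI)K)
  →4  SK(KI)K
  →5  KK(KIK)
  →6  K

Term B:
  start: SK(KI)K
  →1  KK(KIK)
  →2  K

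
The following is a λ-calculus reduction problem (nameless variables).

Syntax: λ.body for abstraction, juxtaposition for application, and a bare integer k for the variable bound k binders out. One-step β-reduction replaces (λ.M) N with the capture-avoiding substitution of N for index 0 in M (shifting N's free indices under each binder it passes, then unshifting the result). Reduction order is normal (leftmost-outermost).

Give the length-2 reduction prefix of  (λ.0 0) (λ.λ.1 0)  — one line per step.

Answer: after 2 steps: λ.(λ.λ.1 0) 0

Derivation:
  start: (λ.0 0) (λ.λ.1 0)
  [1] (λ.λ.1 0) (λ.λ.1 0)
  [2] λ.(λ.λ.1 0) 0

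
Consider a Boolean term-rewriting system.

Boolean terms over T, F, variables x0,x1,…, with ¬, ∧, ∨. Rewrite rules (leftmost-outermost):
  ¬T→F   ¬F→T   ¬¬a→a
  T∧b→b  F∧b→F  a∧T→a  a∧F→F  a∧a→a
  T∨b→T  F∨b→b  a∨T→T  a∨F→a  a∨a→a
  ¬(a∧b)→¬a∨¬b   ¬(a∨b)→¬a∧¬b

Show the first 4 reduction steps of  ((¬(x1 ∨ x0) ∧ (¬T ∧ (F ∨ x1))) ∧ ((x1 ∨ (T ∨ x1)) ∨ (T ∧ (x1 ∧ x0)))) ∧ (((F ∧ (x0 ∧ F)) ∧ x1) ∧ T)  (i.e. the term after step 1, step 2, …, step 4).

  start: ((¬(x1 ∨ x0) ∧ (¬T ∧ (F ∨ x1))) ∧ ((x1 ∨ (T ∨ x1)) ∨ (T ∧ (x1 ∧ x0)))) ∧ (((F ∧ (x0 ∧ F)) ∧ x1) ∧ T)
  →1  (((¬x1 ∧ ¬x0) ∧ (¬T ∧ (F ∨ x1))) ∧ ((x1 ∨ (T ∨ x1)) ∨ (T ∧ (x1 ∧ x0)))) ∧ (((F ∧ (x0 ∧ F)) ∧ x1) ∧ T)
  →2  (((¬x1 ∧ ¬x0) ∧ (F ∧ (F ∨ x1))) ∧ ((x1 ∨ (T ∨ x1)) ∨ (T ∧ (x1 ∧ x0)))) ∧ (((F ∧ (x0 ∧ F)) ∧ x1) ∧ T)
  →3  (((¬x1 ∧ ¬x0) ∧ F) ∧ ((x1 ∨ (T ∨ x1)) ∨ (T ∧ (x1 ∧ x0)))) ∧ (((F ∧ (x0 ∧ F)) ∧ x1) ∧ T)
  →4  (F ∧ ((x1 ∨ (T ∨ x1)) ∨ (T ∧ (x1 ∧ x0)))) ∧ (((F ∧ (x0 ∧ F)) ∧ x1) ∧ T)

Answer: after 4 steps: (F ∧ ((x1 ∨ (T ∨ x1)) ∨ (T ∧ (x1 ∧ x0)))) ∧ (((F ∧ (x0 ∧ F)) ∧ x1) ∧ T)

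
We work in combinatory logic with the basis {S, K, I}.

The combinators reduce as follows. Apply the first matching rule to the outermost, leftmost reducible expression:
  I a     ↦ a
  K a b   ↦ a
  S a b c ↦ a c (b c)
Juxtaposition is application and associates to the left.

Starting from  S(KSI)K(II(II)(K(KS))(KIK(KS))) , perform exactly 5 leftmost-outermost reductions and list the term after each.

  start: S(KSI)K(II(II)(K(KS))(KIK(KS)))
  →1  KSI(II(II)(K(KS))(KIK(KS)))(K(II(II)(K(KS))(KIK(KS))))
  →2  S(II(II)(K(KS))(KIK(KS)))(K(II(II)(K(KS))(KIK(KS))))
  →3  S(I(II)(K(KS))(KIK(KS)))(K(II(II)(K(KS))(KIK(KS))))
  →4  S(II(K(KS))(KIK(KS)))(K(II(II)(K(KS))(KIK(KS))))
  →5  S(I(K(KS))(KIK(KS)))(K(II(II)(K(KS))(KIK(KS))))

Answer: after 5 steps: S(I(K(KS))(KIK(KS)))(K(II(II)(K(KS))(KIK(KS))))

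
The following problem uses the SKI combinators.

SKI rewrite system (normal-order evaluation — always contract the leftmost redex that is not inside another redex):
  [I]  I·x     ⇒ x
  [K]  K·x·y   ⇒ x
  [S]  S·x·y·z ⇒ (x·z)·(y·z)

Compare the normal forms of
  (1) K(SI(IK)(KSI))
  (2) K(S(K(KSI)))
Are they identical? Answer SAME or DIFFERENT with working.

Term A:
  start: K(SI(IK)(KSI))
  [1] K(I(KSI)(IK(KSI)))
  [2] K(KSI(IK(KSI)))
  [3] K(S(IK(KSI)))
  [4] K(S(K(KSI)))
  [5] K(S(KS))

Term B:
  start: K(S(K(KSI)))
  [1] K(S(KS))

Answer: SAME — A ⇓ K(S(KS)), B ⇓ K(S(KS))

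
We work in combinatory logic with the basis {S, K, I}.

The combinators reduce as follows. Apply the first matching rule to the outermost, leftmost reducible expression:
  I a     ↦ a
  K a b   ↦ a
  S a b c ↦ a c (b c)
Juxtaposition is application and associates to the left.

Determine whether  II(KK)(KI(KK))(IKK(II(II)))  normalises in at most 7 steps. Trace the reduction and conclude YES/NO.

Answer: YES — reaches normal form KK in 5 ≤ 7 steps

Derivation:
  start: II(KK)(KI(KK))(IKK(II(II)))
  →1  I(KK)(KI(KK))(IKK(II(II)))
  →2  KK(KI(KK))(IKK(II(II)))
  →3  K(IKK(II(II)))
  →4  K(KK(II(II)))
  →5  KK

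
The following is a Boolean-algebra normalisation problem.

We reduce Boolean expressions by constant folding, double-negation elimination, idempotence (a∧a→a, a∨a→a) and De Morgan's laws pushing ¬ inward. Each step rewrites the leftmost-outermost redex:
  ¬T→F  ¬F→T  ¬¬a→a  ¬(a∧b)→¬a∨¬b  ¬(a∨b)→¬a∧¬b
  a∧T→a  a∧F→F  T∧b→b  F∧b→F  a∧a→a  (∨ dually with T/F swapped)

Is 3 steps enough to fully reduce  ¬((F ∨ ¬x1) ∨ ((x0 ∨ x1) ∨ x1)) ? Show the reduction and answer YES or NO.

  start: ¬((F ∨ ¬x1) ∨ ((x0 ∨ x1) ∨ x1))
  →1  ¬(F ∨ ¬x1) ∧ ¬((x0 ∨ x1) ∨ x1)
  →2  (¬F ∧ ¬¬x1) ∧ ¬((x0 ∨ x1) ∨ x1)
  →3  (T ∧ ¬¬x1) ∧ ¬((x0 ∨ x1) ∨ x1)

Answer: NO — after 3 steps the term is (T ∧ ¬¬x1) ∧ ¬((x0 ∨ x1) ∨ x1), not yet normal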